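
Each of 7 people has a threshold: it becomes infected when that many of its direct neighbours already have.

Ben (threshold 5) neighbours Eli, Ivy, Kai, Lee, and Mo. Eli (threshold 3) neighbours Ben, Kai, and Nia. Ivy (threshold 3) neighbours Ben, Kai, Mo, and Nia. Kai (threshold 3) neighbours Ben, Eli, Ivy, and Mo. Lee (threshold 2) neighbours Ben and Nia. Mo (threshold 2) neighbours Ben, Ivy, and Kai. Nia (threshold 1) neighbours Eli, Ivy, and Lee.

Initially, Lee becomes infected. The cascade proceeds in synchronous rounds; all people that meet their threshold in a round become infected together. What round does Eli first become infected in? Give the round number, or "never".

never

Round 1 — Lee becomes infected (initial).
Round 2 — checking thresholds:
  Ben: 1 of 5 neighbours < 5, below threshold.
  Nia: 1 of 3 neighbours ≥ 1, becomes infected.
Round 3 — no new infections; cascade stops.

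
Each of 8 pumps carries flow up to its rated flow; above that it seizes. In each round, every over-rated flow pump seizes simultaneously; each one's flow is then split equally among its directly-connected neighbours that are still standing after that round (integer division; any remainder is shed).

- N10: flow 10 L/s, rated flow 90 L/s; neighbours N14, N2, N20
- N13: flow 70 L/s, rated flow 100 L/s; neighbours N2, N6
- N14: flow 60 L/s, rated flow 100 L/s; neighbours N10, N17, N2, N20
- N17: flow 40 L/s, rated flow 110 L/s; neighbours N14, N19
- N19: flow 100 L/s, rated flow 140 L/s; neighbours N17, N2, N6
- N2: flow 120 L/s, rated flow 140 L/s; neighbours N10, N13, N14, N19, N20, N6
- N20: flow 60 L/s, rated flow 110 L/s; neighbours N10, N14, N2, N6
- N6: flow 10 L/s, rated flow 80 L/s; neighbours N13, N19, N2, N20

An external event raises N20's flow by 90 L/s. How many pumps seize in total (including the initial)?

Round 1 — N20 at 150 > 110. N20 seizes.
  N20 sheds 150 L/s to N10, N14, N2, N6: 37 each (2 lost).
    N10: 10+37 = 47 ≤ 90
    N14: 60+37 = 97 ≤ 100
    N2: 120+37 = 157 > 140
    N6: 10+37 = 47 ≤ 80
Round 2 — N2 seizes.
  N2 sheds 157 L/s to N10, N13, N14, N19, N6: 31 each (2 lost).
    N10: 47+31 = 78 ≤ 90
    N13: 70+31 = 101 > 100
    N14: 97+31 = 128 > 100
    N19: 100+31 = 131 ≤ 140
    N6: 47+31 = 78 ≤ 80
Round 3 — N13, N14 seize.
  N13 sheds 101 L/s to N6: 101 each.
    N6: 78+101 = 179 > 80
  N14 sheds 128 L/s to N10, N17: 64 each.
    N10: 78+64 = 142 > 90
    N17: 40+64 = 104 ≤ 110
Round 4 — N10, N6 seize.
  N10 sheds 142 L/s: no online neighbours, lost.
  N6 sheds 179 L/s to N19: 179 each.
    N19: 131+179 = 310 > 140
Round 5 — N19 seizes.
  N19 sheds 310 L/s to N17: 310 each.
    N17: 104+310 = 414 > 110
Round 6 — N17 seizes.
  N17 sheds 414 L/s: no online neighbours, lost.
No further seizures.

8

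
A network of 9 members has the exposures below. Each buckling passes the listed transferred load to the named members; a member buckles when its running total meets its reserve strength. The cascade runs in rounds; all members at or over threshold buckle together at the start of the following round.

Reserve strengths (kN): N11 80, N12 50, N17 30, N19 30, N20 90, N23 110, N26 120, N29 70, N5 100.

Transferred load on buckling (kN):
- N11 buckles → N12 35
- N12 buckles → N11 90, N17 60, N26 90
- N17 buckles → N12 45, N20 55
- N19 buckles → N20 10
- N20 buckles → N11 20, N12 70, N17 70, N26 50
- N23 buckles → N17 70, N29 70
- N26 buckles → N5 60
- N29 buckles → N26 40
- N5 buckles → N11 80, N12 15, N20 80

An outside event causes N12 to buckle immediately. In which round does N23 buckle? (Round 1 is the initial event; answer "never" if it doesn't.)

Round 1 — N12 buckles (initial).
  N11: +90 → 90 ≥ 80
  N17: +60 → 60 ≥ 30
  N26: +90 → 90 < 120
Round 2 — N11, N17 buckle.
  N20: +55 → 55 < 90
No further bucklings.

never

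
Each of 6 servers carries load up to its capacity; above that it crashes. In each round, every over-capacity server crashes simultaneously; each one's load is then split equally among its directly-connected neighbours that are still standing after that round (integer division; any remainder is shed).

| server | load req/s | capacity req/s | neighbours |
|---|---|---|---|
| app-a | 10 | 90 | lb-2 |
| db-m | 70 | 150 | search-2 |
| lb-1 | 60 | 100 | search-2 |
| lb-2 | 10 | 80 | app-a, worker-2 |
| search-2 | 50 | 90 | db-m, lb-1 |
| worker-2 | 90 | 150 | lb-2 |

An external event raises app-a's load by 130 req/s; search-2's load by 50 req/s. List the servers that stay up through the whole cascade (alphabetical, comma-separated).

Round 1 — app-a at 140 > 90; search-2 at 100 > 90. app-a, search-2 crash.
  app-a sheds 140 req/s to lb-2: 140 each.
    lb-2: 10+140 = 150 > 80
  search-2 sheds 100 req/s to db-m, lb-1: 50 each.
    db-m: 70+50 = 120 ≤ 150
    lb-1: 60+50 = 110 > 100
Round 2 — lb-1, lb-2 crash.
  lb-1 sheds 110 req/s: no online neighbours, lost.
  lb-2 sheds 150 req/s to worker-2: 150 each.
    worker-2: 90+150 = 240 > 150
Round 3 — worker-2 crashes.
  worker-2 sheds 240 req/s: no online neighbours, lost.
No further crashes.

db-m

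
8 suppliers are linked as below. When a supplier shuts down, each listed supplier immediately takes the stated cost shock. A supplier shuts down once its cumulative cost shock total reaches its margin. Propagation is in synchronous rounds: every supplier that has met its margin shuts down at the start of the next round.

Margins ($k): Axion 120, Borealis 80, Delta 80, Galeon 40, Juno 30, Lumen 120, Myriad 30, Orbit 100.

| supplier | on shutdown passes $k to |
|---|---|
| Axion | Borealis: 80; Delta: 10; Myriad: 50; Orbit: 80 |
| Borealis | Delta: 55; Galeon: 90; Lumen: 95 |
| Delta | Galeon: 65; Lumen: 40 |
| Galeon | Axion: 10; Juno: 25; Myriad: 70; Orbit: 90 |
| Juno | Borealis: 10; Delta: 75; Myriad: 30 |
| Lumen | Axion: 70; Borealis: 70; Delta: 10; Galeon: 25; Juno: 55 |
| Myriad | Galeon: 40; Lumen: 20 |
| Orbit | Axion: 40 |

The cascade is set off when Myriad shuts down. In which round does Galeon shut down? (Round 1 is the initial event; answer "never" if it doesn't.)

Round 1 — Myriad shuts down (initial).
  Galeon: +40 → 40 ≥ 40
  Lumen: +20 → 20 < 120
Round 2 — Galeon shuts down.
  Axion: +10 → 10 < 120
  Juno: +25 → 25 < 30
  Orbit: +90 → 90 < 100
No further shutdowns.

2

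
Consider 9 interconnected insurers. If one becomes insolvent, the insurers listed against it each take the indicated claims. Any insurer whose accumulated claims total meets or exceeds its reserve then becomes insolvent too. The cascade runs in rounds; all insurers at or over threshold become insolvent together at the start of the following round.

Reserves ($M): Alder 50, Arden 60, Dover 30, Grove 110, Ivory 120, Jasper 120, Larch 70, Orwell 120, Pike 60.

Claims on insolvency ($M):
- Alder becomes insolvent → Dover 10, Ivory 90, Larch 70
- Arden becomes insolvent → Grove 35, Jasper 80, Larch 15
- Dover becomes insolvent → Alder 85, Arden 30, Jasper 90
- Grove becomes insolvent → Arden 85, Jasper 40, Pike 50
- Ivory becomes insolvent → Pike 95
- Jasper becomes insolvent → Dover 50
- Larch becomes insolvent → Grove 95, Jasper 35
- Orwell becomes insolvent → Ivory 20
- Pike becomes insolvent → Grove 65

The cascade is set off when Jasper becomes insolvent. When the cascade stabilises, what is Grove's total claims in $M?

Round 1 — Jasper becomes insolvent (initial).
  Dover: +50 → 50 ≥ 30
Round 2 — Dover becomes insolvent.
  Alder: +85 → 85 ≥ 50
  Arden: +30 → 30 < 60
Round 3 — Alder becomes insolvent.
  Ivory: +90 → 90 < 120
  Larch: +70 → 70 ≥ 70
Round 4 — Larch becomes insolvent.
  Grove: +95 → 95 < 110
No further insolvencies.

95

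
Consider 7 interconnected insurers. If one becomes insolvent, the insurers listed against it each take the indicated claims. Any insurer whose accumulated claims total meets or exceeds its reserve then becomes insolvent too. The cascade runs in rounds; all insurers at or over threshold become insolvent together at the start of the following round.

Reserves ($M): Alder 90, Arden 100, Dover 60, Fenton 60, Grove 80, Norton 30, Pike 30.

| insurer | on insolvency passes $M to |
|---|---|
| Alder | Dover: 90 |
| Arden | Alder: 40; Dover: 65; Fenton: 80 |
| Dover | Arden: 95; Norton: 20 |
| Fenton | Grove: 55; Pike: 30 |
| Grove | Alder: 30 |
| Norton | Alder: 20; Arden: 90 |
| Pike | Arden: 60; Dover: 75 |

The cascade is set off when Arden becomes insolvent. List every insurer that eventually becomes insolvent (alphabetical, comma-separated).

Round 1 — Arden becomes insolvent (initial).
  Alder: +40 → 40 < 90
  Dover: +65 → 65 ≥ 60
  Fenton: +80 → 80 ≥ 60
Round 2 — Dover, Fenton become insolvent.
  Grove: +55 → 55 < 80
  Norton: +20 → 20 < 30
  Pike: +30 → 30 ≥ 30
Round 3 — Pike becomes insolvent.
No further insolvencies.

Arden, Dover, Fenton, Pike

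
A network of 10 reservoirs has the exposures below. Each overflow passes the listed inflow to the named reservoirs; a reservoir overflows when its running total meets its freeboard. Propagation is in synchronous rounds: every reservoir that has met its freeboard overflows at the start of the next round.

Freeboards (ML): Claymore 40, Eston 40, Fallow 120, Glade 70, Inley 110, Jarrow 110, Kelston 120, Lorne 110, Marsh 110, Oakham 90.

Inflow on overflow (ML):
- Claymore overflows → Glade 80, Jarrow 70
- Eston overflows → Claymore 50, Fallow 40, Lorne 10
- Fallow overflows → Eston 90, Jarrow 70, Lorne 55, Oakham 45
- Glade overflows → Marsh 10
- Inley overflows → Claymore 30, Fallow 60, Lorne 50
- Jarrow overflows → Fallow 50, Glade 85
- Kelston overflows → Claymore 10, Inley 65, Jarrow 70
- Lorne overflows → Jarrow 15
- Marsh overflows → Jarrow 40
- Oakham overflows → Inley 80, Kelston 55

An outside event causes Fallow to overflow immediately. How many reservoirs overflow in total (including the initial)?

Round 1 — Fallow overflows (initial).
  Eston: +90 → 90 ≥ 40
  Jarrow: +70 → 70 < 110
  Lorne: +55 → 55 < 110
  Oakham: +45 → 45 < 90
Round 2 — Eston overflows.
  Claymore: +50 → 50 ≥ 40
  Lorne: +10 → 65 < 110
Round 3 — Claymore overflows.
  Glade: +80 → 80 ≥ 70
  Jarrow: +70 → 140 ≥ 110
Round 4 — Glade, Jarrow overflow.
  Marsh: +10 → 10 < 110
No further overflows.

5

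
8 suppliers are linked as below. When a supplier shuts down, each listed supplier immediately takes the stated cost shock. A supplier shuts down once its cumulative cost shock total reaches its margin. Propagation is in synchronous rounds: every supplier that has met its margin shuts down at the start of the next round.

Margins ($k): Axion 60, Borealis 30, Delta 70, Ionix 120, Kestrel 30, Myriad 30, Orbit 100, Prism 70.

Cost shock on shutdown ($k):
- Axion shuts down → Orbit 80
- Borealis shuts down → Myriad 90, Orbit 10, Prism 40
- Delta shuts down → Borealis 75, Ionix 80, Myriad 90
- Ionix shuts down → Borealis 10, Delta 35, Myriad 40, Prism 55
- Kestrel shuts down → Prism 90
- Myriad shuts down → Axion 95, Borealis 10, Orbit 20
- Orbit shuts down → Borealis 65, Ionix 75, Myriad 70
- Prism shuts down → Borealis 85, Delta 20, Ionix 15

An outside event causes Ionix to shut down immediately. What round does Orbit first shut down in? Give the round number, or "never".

4

Round 1 — Ionix shuts down (initial).
  Borealis: +10 → 10 < 30
  Delta: +35 → 35 < 70
  Myriad: +40 → 40 ≥ 30
  Prism: +55 → 55 < 70
Round 2 — Myriad shuts down.
  Axion: +95 → 95 ≥ 60
  Borealis: +10 → 20 < 30
  Orbit: +20 → 20 < 100
Round 3 — Axion shuts down.
  Orbit: +80 → 100 ≥ 100
Round 4 — Orbit shuts down.
  Borealis: +65 → 85 ≥ 30
Round 5 — Borealis shuts down.
  Prism: +40 → 95 ≥ 70
Round 6 — Prism shuts down.
  Delta: +20 → 55 < 70
No further shutdowns.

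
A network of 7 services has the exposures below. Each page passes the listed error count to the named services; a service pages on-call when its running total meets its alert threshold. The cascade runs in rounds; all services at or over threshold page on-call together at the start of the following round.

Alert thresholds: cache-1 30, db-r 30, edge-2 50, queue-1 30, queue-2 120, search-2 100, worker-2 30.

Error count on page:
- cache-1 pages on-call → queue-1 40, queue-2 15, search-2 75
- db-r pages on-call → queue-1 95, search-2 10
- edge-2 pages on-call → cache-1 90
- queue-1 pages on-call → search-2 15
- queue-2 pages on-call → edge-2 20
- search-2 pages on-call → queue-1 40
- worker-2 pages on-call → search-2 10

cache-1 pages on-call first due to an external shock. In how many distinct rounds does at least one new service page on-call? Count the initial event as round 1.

Round 1 — cache-1 pages on-call (initial).
  queue-1: +40 → 40 ≥ 30
  queue-2: +15 → 15 < 120
  search-2: +75 → 75 < 100
Round 2 — queue-1 pages on-call.
  search-2: +15 → 90 < 100
No further pages.

2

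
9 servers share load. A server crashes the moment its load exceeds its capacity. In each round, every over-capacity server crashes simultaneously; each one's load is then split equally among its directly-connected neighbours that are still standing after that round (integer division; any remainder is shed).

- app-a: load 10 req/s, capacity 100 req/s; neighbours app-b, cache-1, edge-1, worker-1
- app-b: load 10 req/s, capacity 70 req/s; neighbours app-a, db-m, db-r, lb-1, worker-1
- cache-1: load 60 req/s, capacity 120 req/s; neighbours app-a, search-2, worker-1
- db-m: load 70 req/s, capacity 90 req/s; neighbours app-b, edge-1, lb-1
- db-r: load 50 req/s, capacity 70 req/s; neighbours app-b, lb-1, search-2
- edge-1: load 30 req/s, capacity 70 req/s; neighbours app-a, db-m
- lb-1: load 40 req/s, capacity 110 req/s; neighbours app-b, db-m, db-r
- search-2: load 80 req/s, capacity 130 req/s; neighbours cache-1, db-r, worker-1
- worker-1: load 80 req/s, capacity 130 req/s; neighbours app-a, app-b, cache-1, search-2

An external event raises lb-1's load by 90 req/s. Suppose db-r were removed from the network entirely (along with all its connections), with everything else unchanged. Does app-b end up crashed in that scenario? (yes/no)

With db-r removed:
Round 1 — lb-1 at 130 > 110. lb-1 crashes.
  lb-1 sheds 130 req/s to app-b, db-m: 65 each.
    app-b: 10+65 = 75 > 70
    db-m: 70+65 = 135 > 90
Round 2 — app-b, db-m crash.
  app-b sheds 75 req/s to app-a, worker-1: 37 each (1 lost).
    app-a: 10+37 = 47 ≤ 100
    worker-1: 80+37 = 117 ≤ 130
  db-m sheds 135 req/s to edge-1: 135 each.
    edge-1: 30+135 = 165 > 70
Round 3 — edge-1 crashes.
  edge-1 sheds 165 req/s to app-a: 165 each.
    app-a: 47+165 = 212 > 100
Round 4 — app-a crashes.
  app-a sheds 212 req/s to cache-1, worker-1: 106 each.
    cache-1: 60+106 = 166 > 120
    worker-1: 117+106 = 223 > 130
Round 5 — cache-1, worker-1 crash.
  cache-1 sheds 166 req/s to search-2: 166 each.
    search-2: 80+166 = 246 > 130
  worker-1 sheds 223 req/s to search-2: 223 each.
    search-2: 246+223 = 469 > 130
Round 6 — search-2 crashes.
  search-2 sheds 469 req/s: no online neighbours, lost.
No further crashes.

yes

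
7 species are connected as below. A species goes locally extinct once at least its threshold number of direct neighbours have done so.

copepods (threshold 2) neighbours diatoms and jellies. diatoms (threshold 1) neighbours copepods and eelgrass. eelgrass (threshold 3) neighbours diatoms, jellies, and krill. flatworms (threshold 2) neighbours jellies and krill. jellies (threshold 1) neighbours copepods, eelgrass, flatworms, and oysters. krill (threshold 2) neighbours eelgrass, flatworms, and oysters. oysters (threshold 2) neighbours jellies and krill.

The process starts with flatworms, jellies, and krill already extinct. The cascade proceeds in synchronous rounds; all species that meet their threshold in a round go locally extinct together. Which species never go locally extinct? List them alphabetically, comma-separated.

copepods, diatoms, eelgrass

Round 1 — flatworms, jellies, krill go locally extinct (initial).
Round 2 — checking thresholds:
  copepods: 1 of 2 neighbours < 2, below threshold.
  eelgrass: 2 of 3 neighbours < 3, below threshold.
  oysters: 2 of 2 neighbours ≥ 2, goes locally extinct.
Round 3 — no new extinctions; cascade stops.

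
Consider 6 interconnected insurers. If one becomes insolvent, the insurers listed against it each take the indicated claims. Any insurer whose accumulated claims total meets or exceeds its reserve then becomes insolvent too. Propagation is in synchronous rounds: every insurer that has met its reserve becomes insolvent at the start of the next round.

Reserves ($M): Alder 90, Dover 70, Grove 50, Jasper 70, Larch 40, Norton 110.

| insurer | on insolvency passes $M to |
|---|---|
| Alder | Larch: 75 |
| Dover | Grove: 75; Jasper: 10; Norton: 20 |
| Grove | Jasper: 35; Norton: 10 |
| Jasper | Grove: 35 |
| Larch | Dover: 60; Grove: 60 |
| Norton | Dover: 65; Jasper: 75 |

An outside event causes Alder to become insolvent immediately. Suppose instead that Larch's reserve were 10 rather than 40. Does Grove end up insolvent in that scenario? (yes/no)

With Larch's reserve at 10:
Round 1 — Alder becomes insolvent (initial).
  Larch: +75 → 75 ≥ 10
Round 2 — Larch becomes insolvent.
  Dover: +60 → 60 < 70
  Grove: +60 → 60 ≥ 50
Round 3 — Grove becomes insolvent.
  Jasper: +35 → 35 < 70
  Norton: +10 → 10 < 110
No further insolvencies.

yes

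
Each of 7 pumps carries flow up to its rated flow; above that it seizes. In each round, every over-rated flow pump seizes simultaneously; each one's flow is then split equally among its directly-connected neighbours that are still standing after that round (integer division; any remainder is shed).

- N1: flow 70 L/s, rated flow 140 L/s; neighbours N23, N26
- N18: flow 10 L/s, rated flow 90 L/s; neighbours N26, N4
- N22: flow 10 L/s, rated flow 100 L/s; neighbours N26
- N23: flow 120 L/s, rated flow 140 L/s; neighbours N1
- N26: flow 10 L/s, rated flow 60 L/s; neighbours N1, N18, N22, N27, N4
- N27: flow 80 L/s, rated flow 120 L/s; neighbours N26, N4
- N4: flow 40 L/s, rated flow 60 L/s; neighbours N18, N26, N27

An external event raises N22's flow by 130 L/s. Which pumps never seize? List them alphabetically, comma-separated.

N1, N18, N23

Round 1 — N22 at 140 > 100. N22 seizes.
  N22 sheds 140 L/s to N26: 140 each.
    N26: 10+140 = 150 > 60
Round 2 — N26 seizes.
  N26 sheds 150 L/s to N1, N18, N27, N4: 37 each (2 lost).
    N1: 70+37 = 107 ≤ 140
    N18: 10+37 = 47 ≤ 90
    N27: 80+37 = 117 ≤ 120
    N4: 40+37 = 77 > 60
Round 3 — N4 seizes.
  N4 sheds 77 L/s to N18, N27: 38 each (1 lost).
    N18: 47+38 = 85 ≤ 90
    N27: 117+38 = 155 > 120
Round 4 — N27 seizes.
  N27 sheds 155 L/s: no online neighbours, lost.
No further seizures.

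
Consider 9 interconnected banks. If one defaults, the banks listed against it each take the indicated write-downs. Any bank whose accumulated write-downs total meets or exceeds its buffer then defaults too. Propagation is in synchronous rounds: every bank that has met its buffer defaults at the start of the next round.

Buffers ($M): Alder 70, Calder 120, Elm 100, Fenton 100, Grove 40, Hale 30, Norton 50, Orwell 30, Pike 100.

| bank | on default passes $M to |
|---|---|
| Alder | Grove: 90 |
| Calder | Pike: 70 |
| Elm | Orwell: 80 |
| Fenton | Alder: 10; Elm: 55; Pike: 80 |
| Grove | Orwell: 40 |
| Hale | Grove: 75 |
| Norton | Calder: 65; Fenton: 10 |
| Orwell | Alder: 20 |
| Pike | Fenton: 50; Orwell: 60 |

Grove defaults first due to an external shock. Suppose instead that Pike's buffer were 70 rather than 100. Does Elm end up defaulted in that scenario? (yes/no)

no

With Pike's buffer at 70:
Round 1 — Grove defaults (initial).
  Orwell: +40 → 40 ≥ 30
Round 2 — Orwell defaults.
  Alder: +20 → 20 < 70
No further defaults.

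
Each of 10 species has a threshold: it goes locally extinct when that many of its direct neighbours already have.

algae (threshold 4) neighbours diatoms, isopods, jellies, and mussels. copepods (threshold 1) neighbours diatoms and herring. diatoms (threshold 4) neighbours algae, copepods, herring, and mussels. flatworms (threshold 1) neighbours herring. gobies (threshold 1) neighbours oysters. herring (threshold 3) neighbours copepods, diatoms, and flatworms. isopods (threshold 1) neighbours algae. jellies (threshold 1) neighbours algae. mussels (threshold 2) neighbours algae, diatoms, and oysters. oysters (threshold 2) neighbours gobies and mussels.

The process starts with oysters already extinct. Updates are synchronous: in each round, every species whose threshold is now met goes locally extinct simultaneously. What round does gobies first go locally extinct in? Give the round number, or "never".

Round 1 — oysters goes locally extinct (initial).
Round 2 — checking thresholds:
  gobies: 1 of 1 neighbours ≥ 1, goes locally extinct.
  mussels: 1 of 3 neighbours < 2, holds.
Round 3 — no new extinctions; cascade stops.

2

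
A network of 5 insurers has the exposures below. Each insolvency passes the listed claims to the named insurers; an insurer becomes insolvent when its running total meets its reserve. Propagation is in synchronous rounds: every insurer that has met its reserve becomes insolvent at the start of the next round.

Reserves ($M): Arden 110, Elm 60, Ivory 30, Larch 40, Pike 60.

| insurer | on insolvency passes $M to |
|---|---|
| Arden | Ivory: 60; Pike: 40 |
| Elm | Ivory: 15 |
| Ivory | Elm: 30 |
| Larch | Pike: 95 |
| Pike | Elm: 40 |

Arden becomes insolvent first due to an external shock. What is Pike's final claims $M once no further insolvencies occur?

Round 1 — Arden becomes insolvent (initial).
  Ivory: +60 → 60 ≥ 30
  Pike: +40 → 40 < 60
Round 2 — Ivory becomes insolvent.
  Elm: +30 → 30 < 60
No further insolvencies.

40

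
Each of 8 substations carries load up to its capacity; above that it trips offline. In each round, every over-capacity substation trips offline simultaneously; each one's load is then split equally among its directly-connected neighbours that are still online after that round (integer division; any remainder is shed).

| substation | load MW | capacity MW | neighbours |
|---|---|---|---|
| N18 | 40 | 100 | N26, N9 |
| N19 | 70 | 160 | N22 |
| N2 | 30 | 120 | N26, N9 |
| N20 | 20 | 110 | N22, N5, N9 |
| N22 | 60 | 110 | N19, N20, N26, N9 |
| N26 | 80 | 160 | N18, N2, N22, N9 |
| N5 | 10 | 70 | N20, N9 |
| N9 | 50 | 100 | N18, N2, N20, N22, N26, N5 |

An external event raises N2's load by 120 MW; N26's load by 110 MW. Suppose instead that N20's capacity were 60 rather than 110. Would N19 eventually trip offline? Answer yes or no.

no

With N20's capacity at 60:
Round 1 — N2 at 150 > 120; N26 at 190 > 160. N2, N26 trip offline.
  N2 sheds 150 MW to N9: 150 each.
    N9: 50+150 = 200 > 100
  N26 sheds 190 MW to N18, N22, N9: 63 each (1 lost).
    N18: 40+63 = 103 > 100
    N22: 60+63 = 123 > 110
    N9: 200+63 = 263 > 100
Round 2 — N18, N22, N9 trip offline.
  N18 sheds 103 MW: no online neighbours, lost.
  N22 sheds 123 MW to N19, N20: 61 each (1 lost).
    N19: 70+61 = 131 ≤ 160
    N20: 20+61 = 81 > 60
  N9 sheds 263 MW to N20, N5: 131 each (1 lost).
    N20: 81+131 = 212 > 60
    N5: 10+131 = 141 > 70
Round 3 — N20, N5 trip offline.
  N20 sheds 212 MW: no online neighbours, lost.
  N5 sheds 141 MW: no online neighbours, lost.
No further trips.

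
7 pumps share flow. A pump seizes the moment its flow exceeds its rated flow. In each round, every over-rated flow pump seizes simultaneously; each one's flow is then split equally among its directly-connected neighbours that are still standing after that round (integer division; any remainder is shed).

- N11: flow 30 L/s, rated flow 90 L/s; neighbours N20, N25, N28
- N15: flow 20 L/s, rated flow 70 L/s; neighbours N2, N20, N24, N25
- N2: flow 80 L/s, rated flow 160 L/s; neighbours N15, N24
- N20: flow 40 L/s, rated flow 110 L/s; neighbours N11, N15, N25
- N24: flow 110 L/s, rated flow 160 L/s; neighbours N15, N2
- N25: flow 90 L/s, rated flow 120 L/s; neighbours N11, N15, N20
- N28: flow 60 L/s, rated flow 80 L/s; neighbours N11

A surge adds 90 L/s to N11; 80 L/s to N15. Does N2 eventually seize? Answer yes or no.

Round 1 — N11 at 120 > 90; N15 at 100 > 70. N11, N15 seize.
  N11 sheds 120 L/s to N20, N25, N28: 40 each.
    N20: 40+40 = 80 ≤ 110
    N25: 90+40 = 130 > 120
    N28: 60+40 = 100 > 80
  N15 sheds 100 L/s to N2, N20, N24, N25: 25 each.
    N2: 80+25 = 105 ≤ 160
    N20: 80+25 = 105 ≤ 110
    N24: 110+25 = 135 ≤ 160
    N25: 130+25 = 155 > 120
Round 2 — N25, N28 seize.
  N25 sheds 155 L/s to N20: 155 each.
    N20: 105+155 = 260 > 110
  N28 sheds 100 L/s: no online neighbours, lost.
Round 3 — N20 seizes.
  N20 sheds 260 L/s: no online neighbours, lost.
No further seizures.

no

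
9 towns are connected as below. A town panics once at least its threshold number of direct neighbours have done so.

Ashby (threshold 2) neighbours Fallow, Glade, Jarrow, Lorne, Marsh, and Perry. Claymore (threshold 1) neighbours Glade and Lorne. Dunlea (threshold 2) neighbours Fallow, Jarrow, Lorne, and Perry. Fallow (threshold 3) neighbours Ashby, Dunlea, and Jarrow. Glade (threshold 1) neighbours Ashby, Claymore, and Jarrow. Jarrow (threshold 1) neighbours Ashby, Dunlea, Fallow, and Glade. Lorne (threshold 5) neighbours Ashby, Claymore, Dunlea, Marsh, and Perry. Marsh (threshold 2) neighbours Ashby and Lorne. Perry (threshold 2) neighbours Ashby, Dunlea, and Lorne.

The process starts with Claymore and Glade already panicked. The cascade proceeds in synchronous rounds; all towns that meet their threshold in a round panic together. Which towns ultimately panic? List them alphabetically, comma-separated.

Round 1 — Claymore, Glade panic (initial).
Round 2 — checking thresholds:
  Ashby: 1 of 6 neighbours < 2, below threshold.
  Jarrow: 1 of 4 neighbours ≥ 1, panics.
  Lorne: 1 of 5 neighbours < 5, below threshold.
Round 3 — checking thresholds:
  Ashby: 2 of 6 neighbours ≥ 2, panics.
  Dunlea: 1 of 4 neighbours < 2, below threshold.
  Fallow: 1 of 3 neighbours < 3, below threshold.
  Lorne: 1 of 5 neighbours < 5, below threshold.
Round 4 — no new panics; cascade stops.

Ashby, Claymore, Glade, Jarrow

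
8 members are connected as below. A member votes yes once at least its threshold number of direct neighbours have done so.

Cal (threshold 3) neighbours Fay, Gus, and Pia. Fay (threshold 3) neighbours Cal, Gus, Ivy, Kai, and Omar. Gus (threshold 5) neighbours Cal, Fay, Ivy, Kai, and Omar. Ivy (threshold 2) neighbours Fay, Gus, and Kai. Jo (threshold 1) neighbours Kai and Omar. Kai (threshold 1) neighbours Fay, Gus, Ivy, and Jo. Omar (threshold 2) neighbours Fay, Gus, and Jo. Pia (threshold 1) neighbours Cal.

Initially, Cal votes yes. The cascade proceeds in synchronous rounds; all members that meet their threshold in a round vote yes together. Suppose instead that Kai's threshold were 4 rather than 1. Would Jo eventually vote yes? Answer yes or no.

With Kai's threshold at 4:
Round 1 — Cal votes yes (initial).
Round 2 — checking thresholds:
  Fay: 1 of 5 neighbours < 3, not yet.
  Gus: 1 of 5 neighbours < 5, not yet.
  Pia: 1 of 1 neighbours ≥ 1, votes yes.
Round 3 — no new yes votes; cascade stops.

no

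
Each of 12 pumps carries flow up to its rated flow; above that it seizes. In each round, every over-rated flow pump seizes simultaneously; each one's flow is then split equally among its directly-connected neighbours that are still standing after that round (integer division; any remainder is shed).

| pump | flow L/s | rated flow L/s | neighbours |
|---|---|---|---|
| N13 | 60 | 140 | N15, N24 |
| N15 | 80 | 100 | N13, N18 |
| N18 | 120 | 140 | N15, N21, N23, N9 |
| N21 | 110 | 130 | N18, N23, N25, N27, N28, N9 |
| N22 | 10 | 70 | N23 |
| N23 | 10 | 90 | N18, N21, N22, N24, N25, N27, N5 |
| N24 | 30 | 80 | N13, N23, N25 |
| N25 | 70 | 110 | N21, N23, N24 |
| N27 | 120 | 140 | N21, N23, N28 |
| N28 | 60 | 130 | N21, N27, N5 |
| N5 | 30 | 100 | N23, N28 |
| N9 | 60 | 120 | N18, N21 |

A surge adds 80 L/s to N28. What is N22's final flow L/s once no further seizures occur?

63

Round 1 — N28 at 140 > 130. N28 seizes.
  N28 sheds 140 L/s to N21, N27, N5: 46 each (2 lost).
    N21: 110+46 = 156 > 130
    N27: 120+46 = 166 > 140
    N5: 30+46 = 76 ≤ 100
Round 2 — N21, N27 seize.
  N21 sheds 156 L/s to N18, N23, N25, N9: 39 each.
    N18: 120+39 = 159 > 140
    N23: 10+39 = 49 ≤ 90
    N25: 70+39 = 109 ≤ 110
    N9: 60+39 = 99 ≤ 120
  N27 sheds 166 L/s to N23: 166 each.
    N23: 49+166 = 215 > 90
Round 3 — N18, N23 seize.
  N18 sheds 159 L/s to N15, N9: 79 each (1 lost).
    N15: 80+79 = 159 > 100
    N9: 99+79 = 178 > 120
  N23 sheds 215 L/s to N22, N24, N25, N5: 53 each (3 lost).
    N22: 10+53 = 63 ≤ 70
    N24: 30+53 = 83 > 80
    N25: 109+53 = 162 > 110
    N5: 76+53 = 129 > 100
Round 4 — N15, N24, N25, N5, N9 seize.
  N15 sheds 159 L/s to N13: 159 each.
    N13: 60+159 = 219 > 140
  N24 sheds 83 L/s to N13: 83 each.
    N13: 219+83 = 302 > 140
  N25 sheds 162 L/s: no online neighbours, lost.
  N5 sheds 129 L/s: no online neighbours, lost.
  N9 sheds 178 L/s: no online neighbours, lost.
Round 5 — N13 seizes.
  N13 sheds 302 L/s: no online neighbours, lost.
No further seizures.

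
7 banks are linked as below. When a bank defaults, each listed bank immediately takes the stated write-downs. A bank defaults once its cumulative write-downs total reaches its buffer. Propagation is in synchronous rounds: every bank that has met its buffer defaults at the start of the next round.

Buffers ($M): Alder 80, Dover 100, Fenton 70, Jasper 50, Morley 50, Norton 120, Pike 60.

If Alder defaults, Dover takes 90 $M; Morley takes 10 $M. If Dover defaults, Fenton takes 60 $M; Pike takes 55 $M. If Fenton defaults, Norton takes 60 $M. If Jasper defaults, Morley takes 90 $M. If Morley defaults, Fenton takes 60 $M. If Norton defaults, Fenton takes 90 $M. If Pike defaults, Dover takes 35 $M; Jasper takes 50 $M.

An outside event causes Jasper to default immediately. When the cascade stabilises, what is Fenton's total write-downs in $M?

60

Round 1 — Jasper defaults (initial).
  Morley: +90 → 90 ≥ 50
Round 2 — Morley defaults.
  Fenton: +60 → 60 < 70
No further defaults.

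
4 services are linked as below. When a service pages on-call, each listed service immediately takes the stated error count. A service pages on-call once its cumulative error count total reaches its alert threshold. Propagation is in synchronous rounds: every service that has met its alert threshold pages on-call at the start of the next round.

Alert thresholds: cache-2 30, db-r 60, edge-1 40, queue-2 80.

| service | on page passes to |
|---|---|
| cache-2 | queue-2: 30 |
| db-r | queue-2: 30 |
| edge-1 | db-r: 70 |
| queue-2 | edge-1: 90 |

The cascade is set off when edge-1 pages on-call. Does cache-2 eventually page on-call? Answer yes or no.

no

Round 1 — edge-1 pages on-call (initial).
  db-r: +70 → 70 ≥ 60
Round 2 — db-r pages on-call.
  queue-2: +30 → 30 < 80
No further pages.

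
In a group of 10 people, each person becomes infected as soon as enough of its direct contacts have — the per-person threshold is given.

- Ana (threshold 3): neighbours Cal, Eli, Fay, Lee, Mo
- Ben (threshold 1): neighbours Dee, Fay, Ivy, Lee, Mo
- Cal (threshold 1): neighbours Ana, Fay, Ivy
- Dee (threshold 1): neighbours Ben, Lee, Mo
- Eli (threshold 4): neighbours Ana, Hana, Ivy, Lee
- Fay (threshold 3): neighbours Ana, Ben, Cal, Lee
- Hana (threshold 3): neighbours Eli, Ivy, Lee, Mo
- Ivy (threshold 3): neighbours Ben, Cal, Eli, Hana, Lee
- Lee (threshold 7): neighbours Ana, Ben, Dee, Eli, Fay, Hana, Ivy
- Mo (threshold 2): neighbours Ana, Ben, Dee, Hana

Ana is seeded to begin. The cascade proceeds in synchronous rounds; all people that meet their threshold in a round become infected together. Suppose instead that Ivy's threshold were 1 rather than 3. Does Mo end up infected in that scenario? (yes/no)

yes

With Ivy's threshold at 1:
Round 1 — Ana becomes infected (initial).
Round 2 — checking thresholds:
  Cal: 1 of 3 neighbours ≥ 1, becomes infected.
  Eli: 1 of 4 neighbours < 4, holds.
  Fay: 1 of 4 neighbours < 3, holds.
  Lee: 1 of 7 neighbours < 7, holds.
  Mo: 1 of 4 neighbours < 2, holds.
Round 3 — checking thresholds:
  Eli: 1 of 4 neighbours < 4, holds.
  Fay: 2 of 4 neighbours < 3, holds.
  Ivy: 1 of 5 neighbours ≥ 1, becomes infected.
  Lee: 1 of 7 neighbours < 7, holds.
  Mo: 1 of 4 neighbours < 2, holds.
Round 4 — checking thresholds:
  Ben: 1 of 5 neighbours ≥ 1, becomes infected.
  Eli: 2 of 4 neighbours < 4, holds.
  Fay: 2 of 4 neighbours < 3, holds.
  Hana: 1 of 4 neighbours < 3, holds.
  Lee: 2 of 7 neighbours < 7, holds.
  Mo: 1 of 4 neighbours < 2, holds.
Round 5 — checking thresholds:
  Dee: 1 of 3 neighbours ≥ 1, becomes infected.
  Eli: 2 of 4 neighbours < 4, holds.
  Fay: 3 of 4 neighbours ≥ 3, becomes infected.
  Hana: 1 of 4 neighbours < 3, holds.
  Lee: 3 of 7 neighbours < 7, holds.
  Mo: 2 of 4 neighbours ≥ 2, becomes infected.
Round 6 — no new infections; cascade stops.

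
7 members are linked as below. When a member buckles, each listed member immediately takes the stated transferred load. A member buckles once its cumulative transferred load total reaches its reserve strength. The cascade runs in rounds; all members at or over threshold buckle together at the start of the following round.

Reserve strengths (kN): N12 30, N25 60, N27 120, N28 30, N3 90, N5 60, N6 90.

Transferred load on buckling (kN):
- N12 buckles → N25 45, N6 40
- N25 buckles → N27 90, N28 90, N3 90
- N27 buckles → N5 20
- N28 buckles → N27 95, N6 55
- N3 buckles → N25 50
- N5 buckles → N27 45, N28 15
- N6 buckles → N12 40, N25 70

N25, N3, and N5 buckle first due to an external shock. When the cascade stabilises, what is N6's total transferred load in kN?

55

Round 1 — N25, N3, N5 buckle (initial).
  N27: +90+45 → 135 ≥ 120
  N28: +90+15 → 105 ≥ 30
Round 2 — N27, N28 buckle.
  N6: +55 → 55 < 90
No further bucklings.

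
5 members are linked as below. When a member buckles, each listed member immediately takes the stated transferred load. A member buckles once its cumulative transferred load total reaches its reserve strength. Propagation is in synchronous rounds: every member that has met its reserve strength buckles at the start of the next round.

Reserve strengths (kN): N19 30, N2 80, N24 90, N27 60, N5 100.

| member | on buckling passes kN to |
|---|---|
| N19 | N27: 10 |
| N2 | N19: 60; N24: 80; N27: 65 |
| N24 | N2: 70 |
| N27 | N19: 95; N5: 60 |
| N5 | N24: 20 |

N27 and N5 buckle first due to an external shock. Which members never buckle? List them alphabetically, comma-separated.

N2, N24

Round 1 — N27, N5 buckle (initial).
  N19: +95 → 95 ≥ 30
  N24: +20 → 20 < 90
Round 2 — N19 buckles.
No further bucklings.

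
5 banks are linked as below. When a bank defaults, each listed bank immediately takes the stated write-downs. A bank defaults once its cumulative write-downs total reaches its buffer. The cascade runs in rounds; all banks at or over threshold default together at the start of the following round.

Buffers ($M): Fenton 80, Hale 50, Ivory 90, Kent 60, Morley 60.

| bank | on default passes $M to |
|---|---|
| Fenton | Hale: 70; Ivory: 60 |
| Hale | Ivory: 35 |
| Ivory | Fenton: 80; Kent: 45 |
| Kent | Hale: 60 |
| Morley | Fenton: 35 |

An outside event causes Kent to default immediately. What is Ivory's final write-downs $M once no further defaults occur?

Round 1 — Kent defaults (initial).
  Hale: +60 → 60 ≥ 50
Round 2 — Hale defaults.
  Ivory: +35 → 35 < 90
No further defaults.

35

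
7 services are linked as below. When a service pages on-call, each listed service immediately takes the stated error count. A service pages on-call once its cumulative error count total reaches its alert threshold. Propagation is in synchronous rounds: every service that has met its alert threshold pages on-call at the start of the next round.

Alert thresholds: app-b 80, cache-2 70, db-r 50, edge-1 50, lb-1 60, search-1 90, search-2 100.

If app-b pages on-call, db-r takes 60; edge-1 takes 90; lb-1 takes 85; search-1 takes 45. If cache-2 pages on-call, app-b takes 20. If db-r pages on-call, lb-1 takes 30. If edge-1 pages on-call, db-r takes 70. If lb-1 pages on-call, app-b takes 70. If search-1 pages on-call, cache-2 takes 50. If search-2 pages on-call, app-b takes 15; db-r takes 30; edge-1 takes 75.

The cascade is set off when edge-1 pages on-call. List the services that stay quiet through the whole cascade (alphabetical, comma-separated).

Round 1 — edge-1 pages on-call (initial).
  db-r: +70 → 70 ≥ 50
Round 2 — db-r pages on-call.
  lb-1: +30 → 30 < 60
No further pages.

app-b, cache-2, lb-1, search-1, search-2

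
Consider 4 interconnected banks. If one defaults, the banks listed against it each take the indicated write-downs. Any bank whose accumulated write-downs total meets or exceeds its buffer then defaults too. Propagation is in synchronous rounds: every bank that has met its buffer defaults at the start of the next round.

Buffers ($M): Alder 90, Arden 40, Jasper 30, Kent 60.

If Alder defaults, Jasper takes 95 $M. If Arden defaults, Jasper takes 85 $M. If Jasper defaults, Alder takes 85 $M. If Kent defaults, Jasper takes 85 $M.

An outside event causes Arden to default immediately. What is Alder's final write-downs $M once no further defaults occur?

Round 1 — Arden defaults (initial).
  Jasper: +85 → 85 ≥ 30
Round 2 — Jasper defaults.
  Alder: +85 → 85 < 90
No further defaults.

85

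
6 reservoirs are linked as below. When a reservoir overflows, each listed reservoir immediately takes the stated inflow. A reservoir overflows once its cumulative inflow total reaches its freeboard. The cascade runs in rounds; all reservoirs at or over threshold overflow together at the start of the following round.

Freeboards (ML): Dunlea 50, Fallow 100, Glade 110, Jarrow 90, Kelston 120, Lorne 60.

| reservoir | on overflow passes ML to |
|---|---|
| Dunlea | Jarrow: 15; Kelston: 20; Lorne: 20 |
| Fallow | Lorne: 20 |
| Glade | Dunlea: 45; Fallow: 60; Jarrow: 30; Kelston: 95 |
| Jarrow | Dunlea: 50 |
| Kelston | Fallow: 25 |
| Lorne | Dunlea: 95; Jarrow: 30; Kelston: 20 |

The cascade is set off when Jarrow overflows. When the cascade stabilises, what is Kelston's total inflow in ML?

20

Round 1 — Jarrow overflows (initial).
  Dunlea: +50 → 50 ≥ 50
Round 2 — Dunlea overflows.
  Kelston: +20 → 20 < 120
  Lorne: +20 → 20 < 60
No further overflows.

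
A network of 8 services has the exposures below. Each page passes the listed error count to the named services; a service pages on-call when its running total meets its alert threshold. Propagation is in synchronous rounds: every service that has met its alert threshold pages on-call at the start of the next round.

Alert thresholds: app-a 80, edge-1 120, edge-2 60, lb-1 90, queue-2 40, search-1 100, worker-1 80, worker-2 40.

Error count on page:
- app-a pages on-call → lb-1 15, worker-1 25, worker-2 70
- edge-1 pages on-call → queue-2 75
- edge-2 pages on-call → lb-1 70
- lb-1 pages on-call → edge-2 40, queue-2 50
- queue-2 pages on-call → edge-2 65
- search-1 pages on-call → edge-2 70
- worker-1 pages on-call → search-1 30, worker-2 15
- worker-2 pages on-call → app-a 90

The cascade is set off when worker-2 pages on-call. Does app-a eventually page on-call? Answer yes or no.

yes

Round 1 — worker-2 pages on-call (initial).
  app-a: +90 → 90 ≥ 80
Round 2 — app-a pages on-call.
  lb-1: +15 → 15 < 90
  worker-1: +25 → 25 < 80
No further pages.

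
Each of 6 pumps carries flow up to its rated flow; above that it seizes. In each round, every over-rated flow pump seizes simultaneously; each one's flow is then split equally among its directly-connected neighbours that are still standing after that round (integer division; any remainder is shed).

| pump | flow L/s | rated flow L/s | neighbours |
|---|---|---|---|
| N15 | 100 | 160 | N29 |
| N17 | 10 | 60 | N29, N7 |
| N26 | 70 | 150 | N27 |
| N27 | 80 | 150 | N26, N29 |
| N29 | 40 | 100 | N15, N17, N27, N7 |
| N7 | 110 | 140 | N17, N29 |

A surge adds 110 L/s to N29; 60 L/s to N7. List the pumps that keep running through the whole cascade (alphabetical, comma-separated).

Round 1 — N29 at 150 > 100; N7 at 170 > 140. N29, N7 seize.
  N29 sheds 150 L/s to N15, N17, N27: 50 each.
    N15: 100+50 = 150 ≤ 160
    N17: 10+50 = 60 ≤ 60
    N27: 80+50 = 130 ≤ 150
  N7 sheds 170 L/s to N17: 170 each.
    N17: 60+170 = 230 > 60
Round 2 — N17 seizes.
  N17 sheds 230 L/s: no online neighbours, lost.
No further seizures.

N15, N26, N27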